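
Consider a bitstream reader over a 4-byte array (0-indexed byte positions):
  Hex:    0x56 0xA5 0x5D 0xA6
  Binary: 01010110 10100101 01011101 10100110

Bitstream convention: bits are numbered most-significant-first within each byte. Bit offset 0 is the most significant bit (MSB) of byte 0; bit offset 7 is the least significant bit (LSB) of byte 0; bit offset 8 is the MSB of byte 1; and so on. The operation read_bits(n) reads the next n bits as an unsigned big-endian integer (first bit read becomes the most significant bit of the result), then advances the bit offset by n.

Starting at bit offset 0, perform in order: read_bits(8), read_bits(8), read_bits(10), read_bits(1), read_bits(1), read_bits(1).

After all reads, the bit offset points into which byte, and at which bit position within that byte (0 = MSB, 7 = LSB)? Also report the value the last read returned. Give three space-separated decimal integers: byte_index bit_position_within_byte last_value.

Read 1: bits[0:8] width=8 -> value=86 (bin 01010110); offset now 8 = byte 1 bit 0; 24 bits remain
Read 2: bits[8:16] width=8 -> value=165 (bin 10100101); offset now 16 = byte 2 bit 0; 16 bits remain
Read 3: bits[16:26] width=10 -> value=374 (bin 0101110110); offset now 26 = byte 3 bit 2; 6 bits remain
Read 4: bits[26:27] width=1 -> value=1 (bin 1); offset now 27 = byte 3 bit 3; 5 bits remain
Read 5: bits[27:28] width=1 -> value=0 (bin 0); offset now 28 = byte 3 bit 4; 4 bits remain
Read 6: bits[28:29] width=1 -> value=0 (bin 0); offset now 29 = byte 3 bit 5; 3 bits remain

Answer: 3 5 0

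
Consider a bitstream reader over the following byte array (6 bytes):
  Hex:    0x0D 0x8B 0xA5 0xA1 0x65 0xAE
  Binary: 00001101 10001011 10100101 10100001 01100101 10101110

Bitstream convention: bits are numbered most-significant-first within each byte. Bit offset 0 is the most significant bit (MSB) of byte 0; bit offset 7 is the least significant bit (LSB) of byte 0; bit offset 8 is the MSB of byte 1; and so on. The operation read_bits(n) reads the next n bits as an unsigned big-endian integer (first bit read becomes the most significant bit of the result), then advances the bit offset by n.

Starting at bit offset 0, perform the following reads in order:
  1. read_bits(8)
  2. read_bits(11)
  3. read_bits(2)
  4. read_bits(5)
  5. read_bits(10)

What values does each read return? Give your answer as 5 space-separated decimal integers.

Read 1: bits[0:8] width=8 -> value=13 (bin 00001101); offset now 8 = byte 1 bit 0; 40 bits remain
Read 2: bits[8:19] width=11 -> value=1117 (bin 10001011101); offset now 19 = byte 2 bit 3; 29 bits remain
Read 3: bits[19:21] width=2 -> value=0 (bin 00); offset now 21 = byte 2 bit 5; 27 bits remain
Read 4: bits[21:26] width=5 -> value=22 (bin 10110); offset now 26 = byte 3 bit 2; 22 bits remain
Read 5: bits[26:36] width=10 -> value=534 (bin 1000010110); offset now 36 = byte 4 bit 4; 12 bits remain

Answer: 13 1117 0 22 534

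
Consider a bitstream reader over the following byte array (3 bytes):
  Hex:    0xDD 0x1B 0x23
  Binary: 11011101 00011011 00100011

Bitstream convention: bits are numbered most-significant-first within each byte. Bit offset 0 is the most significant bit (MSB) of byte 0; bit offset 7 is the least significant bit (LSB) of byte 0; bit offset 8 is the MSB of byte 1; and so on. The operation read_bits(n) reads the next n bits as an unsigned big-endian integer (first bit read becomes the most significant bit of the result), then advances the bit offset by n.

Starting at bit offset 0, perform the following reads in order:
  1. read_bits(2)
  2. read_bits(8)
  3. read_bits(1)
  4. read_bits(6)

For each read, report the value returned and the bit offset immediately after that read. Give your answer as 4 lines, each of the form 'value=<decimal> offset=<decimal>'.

Answer: value=3 offset=2
value=116 offset=10
value=0 offset=11
value=54 offset=17

Derivation:
Read 1: bits[0:2] width=2 -> value=3 (bin 11); offset now 2 = byte 0 bit 2; 22 bits remain
Read 2: bits[2:10] width=8 -> value=116 (bin 01110100); offset now 10 = byte 1 bit 2; 14 bits remain
Read 3: bits[10:11] width=1 -> value=0 (bin 0); offset now 11 = byte 1 bit 3; 13 bits remain
Read 4: bits[11:17] width=6 -> value=54 (bin 110110); offset now 17 = byte 2 bit 1; 7 bits remain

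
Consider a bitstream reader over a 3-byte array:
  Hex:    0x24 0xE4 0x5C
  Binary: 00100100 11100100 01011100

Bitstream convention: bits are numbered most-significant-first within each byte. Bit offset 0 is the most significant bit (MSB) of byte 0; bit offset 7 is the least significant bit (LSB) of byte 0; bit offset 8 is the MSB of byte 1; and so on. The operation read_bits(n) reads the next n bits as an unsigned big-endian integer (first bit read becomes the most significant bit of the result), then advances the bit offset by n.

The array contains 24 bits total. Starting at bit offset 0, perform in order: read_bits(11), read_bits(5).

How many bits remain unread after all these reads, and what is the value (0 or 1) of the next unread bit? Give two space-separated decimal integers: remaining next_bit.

Read 1: bits[0:11] width=11 -> value=295 (bin 00100100111); offset now 11 = byte 1 bit 3; 13 bits remain
Read 2: bits[11:16] width=5 -> value=4 (bin 00100); offset now 16 = byte 2 bit 0; 8 bits remain

Answer: 8 0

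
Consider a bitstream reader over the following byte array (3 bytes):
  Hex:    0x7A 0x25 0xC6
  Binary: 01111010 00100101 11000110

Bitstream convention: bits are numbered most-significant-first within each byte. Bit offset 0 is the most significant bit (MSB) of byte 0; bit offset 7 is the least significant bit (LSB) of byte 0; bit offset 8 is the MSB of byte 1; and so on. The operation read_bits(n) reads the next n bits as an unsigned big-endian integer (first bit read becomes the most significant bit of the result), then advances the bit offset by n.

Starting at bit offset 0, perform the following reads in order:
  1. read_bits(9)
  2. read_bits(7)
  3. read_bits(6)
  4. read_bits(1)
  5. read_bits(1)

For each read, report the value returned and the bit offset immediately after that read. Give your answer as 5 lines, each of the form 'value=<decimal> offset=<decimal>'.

Read 1: bits[0:9] width=9 -> value=244 (bin 011110100); offset now 9 = byte 1 bit 1; 15 bits remain
Read 2: bits[9:16] width=7 -> value=37 (bin 0100101); offset now 16 = byte 2 bit 0; 8 bits remain
Read 3: bits[16:22] width=6 -> value=49 (bin 110001); offset now 22 = byte 2 bit 6; 2 bits remain
Read 4: bits[22:23] width=1 -> value=1 (bin 1); offset now 23 = byte 2 bit 7; 1 bits remain
Read 5: bits[23:24] width=1 -> value=0 (bin 0); offset now 24 = byte 3 bit 0; 0 bits remain

Answer: value=244 offset=9
value=37 offset=16
value=49 offset=22
value=1 offset=23
value=0 offset=24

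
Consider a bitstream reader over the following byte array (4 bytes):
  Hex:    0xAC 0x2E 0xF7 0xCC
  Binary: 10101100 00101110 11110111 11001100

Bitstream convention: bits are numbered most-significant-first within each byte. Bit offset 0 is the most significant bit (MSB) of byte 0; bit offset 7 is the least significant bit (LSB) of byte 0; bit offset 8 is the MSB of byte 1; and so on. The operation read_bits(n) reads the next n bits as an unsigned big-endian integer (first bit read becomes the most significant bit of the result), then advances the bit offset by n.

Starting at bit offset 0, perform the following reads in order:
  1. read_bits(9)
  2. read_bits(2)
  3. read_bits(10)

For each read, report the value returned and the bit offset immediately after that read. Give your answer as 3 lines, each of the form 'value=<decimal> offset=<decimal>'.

Answer: value=344 offset=9
value=1 offset=11
value=478 offset=21

Derivation:
Read 1: bits[0:9] width=9 -> value=344 (bin 101011000); offset now 9 = byte 1 bit 1; 23 bits remain
Read 2: bits[9:11] width=2 -> value=1 (bin 01); offset now 11 = byte 1 bit 3; 21 bits remain
Read 3: bits[11:21] width=10 -> value=478 (bin 0111011110); offset now 21 = byte 2 bit 5; 11 bits remain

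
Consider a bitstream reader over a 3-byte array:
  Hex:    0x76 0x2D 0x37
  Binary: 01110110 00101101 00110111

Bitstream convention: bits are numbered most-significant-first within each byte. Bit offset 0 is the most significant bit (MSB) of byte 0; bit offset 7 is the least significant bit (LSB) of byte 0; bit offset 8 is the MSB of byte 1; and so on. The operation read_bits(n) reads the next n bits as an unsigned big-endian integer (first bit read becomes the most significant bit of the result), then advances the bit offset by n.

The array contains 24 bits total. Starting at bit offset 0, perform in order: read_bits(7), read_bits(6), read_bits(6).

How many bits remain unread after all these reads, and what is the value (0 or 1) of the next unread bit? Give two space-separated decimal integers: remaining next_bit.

Answer: 5 1

Derivation:
Read 1: bits[0:7] width=7 -> value=59 (bin 0111011); offset now 7 = byte 0 bit 7; 17 bits remain
Read 2: bits[7:13] width=6 -> value=5 (bin 000101); offset now 13 = byte 1 bit 5; 11 bits remain
Read 3: bits[13:19] width=6 -> value=41 (bin 101001); offset now 19 = byte 2 bit 3; 5 bits remain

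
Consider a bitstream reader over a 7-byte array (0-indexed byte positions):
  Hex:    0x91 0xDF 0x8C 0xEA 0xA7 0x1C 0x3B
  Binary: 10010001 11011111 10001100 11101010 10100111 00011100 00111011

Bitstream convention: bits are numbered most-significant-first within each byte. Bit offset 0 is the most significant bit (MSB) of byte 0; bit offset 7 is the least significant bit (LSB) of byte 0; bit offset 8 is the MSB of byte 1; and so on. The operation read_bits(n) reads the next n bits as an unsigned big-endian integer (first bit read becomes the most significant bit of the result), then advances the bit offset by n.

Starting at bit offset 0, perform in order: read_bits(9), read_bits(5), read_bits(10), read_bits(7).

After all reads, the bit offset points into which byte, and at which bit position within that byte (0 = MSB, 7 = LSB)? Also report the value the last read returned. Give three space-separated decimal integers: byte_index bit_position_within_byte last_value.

Answer: 3 7 117

Derivation:
Read 1: bits[0:9] width=9 -> value=291 (bin 100100011); offset now 9 = byte 1 bit 1; 47 bits remain
Read 2: bits[9:14] width=5 -> value=23 (bin 10111); offset now 14 = byte 1 bit 6; 42 bits remain
Read 3: bits[14:24] width=10 -> value=908 (bin 1110001100); offset now 24 = byte 3 bit 0; 32 bits remain
Read 4: bits[24:31] width=7 -> value=117 (bin 1110101); offset now 31 = byte 3 bit 7; 25 bits remain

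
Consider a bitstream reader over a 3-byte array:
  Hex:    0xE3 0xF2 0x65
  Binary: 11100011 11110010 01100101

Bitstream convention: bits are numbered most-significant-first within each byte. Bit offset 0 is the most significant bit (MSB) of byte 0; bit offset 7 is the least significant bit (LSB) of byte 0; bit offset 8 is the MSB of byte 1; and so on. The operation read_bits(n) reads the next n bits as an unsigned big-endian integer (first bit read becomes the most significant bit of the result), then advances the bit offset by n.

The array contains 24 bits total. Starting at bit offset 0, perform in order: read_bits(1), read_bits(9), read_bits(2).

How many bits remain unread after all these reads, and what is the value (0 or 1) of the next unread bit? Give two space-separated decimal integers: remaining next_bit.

Read 1: bits[0:1] width=1 -> value=1 (bin 1); offset now 1 = byte 0 bit 1; 23 bits remain
Read 2: bits[1:10] width=9 -> value=399 (bin 110001111); offset now 10 = byte 1 bit 2; 14 bits remain
Read 3: bits[10:12] width=2 -> value=3 (bin 11); offset now 12 = byte 1 bit 4; 12 bits remain

Answer: 12 0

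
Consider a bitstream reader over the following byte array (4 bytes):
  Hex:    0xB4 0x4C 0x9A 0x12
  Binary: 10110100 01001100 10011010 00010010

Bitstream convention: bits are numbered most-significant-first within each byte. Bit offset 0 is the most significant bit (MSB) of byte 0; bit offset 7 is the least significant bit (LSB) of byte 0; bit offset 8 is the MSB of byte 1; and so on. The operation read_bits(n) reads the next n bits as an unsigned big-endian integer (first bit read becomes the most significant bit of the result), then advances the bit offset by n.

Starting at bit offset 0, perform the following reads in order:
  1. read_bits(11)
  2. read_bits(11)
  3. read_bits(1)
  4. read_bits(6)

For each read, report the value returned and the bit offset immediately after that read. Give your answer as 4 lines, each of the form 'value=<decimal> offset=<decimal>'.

Answer: value=1442 offset=11
value=806 offset=22
value=1 offset=23
value=2 offset=29

Derivation:
Read 1: bits[0:11] width=11 -> value=1442 (bin 10110100010); offset now 11 = byte 1 bit 3; 21 bits remain
Read 2: bits[11:22] width=11 -> value=806 (bin 01100100110); offset now 22 = byte 2 bit 6; 10 bits remain
Read 3: bits[22:23] width=1 -> value=1 (bin 1); offset now 23 = byte 2 bit 7; 9 bits remain
Read 4: bits[23:29] width=6 -> value=2 (bin 000010); offset now 29 = byte 3 bit 5; 3 bits remain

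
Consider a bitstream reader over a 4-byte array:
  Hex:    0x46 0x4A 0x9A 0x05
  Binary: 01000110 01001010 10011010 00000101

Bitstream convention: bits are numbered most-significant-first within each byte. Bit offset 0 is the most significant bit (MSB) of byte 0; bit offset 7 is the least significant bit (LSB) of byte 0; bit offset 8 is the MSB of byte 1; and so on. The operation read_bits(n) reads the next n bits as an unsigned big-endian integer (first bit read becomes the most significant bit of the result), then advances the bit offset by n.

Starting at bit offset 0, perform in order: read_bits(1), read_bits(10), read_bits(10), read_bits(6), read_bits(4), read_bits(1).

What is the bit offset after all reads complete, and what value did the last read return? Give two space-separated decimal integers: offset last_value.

Answer: 32 1

Derivation:
Read 1: bits[0:1] width=1 -> value=0 (bin 0); offset now 1 = byte 0 bit 1; 31 bits remain
Read 2: bits[1:11] width=10 -> value=562 (bin 1000110010); offset now 11 = byte 1 bit 3; 21 bits remain
Read 3: bits[11:21] width=10 -> value=339 (bin 0101010011); offset now 21 = byte 2 bit 5; 11 bits remain
Read 4: bits[21:27] width=6 -> value=16 (bin 010000); offset now 27 = byte 3 bit 3; 5 bits remain
Read 5: bits[27:31] width=4 -> value=2 (bin 0010); offset now 31 = byte 3 bit 7; 1 bits remain
Read 6: bits[31:32] width=1 -> value=1 (bin 1); offset now 32 = byte 4 bit 0; 0 bits remain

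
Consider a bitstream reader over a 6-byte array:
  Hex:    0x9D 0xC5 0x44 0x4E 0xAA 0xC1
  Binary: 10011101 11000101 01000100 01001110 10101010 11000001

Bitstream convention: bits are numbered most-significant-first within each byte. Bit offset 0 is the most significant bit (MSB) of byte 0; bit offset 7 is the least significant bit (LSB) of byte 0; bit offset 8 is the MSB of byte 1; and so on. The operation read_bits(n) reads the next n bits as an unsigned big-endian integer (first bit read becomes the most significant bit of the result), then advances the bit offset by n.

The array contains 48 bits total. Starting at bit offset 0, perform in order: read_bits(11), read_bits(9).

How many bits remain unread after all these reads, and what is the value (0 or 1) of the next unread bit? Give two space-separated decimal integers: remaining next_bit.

Read 1: bits[0:11] width=11 -> value=1262 (bin 10011101110); offset now 11 = byte 1 bit 3; 37 bits remain
Read 2: bits[11:20] width=9 -> value=84 (bin 001010100); offset now 20 = byte 2 bit 4; 28 bits remain

Answer: 28 0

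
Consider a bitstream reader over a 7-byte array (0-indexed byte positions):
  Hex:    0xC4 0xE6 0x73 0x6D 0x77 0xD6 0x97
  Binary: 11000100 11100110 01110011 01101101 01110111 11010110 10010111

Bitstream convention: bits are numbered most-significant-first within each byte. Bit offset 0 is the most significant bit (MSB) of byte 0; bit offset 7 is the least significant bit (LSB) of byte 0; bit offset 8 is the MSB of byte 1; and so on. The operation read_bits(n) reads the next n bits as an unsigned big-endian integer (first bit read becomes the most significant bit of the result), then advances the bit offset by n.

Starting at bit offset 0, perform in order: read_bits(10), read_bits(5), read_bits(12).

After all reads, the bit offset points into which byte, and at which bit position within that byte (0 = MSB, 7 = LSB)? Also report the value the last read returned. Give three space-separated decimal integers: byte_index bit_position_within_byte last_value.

Read 1: bits[0:10] width=10 -> value=787 (bin 1100010011); offset now 10 = byte 1 bit 2; 46 bits remain
Read 2: bits[10:15] width=5 -> value=19 (bin 10011); offset now 15 = byte 1 bit 7; 41 bits remain
Read 3: bits[15:27] width=12 -> value=923 (bin 001110011011); offset now 27 = byte 3 bit 3; 29 bits remain

Answer: 3 3 923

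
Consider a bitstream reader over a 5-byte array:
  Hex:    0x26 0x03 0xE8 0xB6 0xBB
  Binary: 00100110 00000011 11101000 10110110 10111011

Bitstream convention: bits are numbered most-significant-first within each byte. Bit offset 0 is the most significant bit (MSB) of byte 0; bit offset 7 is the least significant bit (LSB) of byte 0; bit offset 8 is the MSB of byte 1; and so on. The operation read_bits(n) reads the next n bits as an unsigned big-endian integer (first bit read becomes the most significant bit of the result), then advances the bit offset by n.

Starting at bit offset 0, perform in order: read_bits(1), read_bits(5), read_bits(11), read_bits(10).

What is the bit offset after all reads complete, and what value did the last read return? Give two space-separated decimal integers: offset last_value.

Answer: 27 837

Derivation:
Read 1: bits[0:1] width=1 -> value=0 (bin 0); offset now 1 = byte 0 bit 1; 39 bits remain
Read 2: bits[1:6] width=5 -> value=9 (bin 01001); offset now 6 = byte 0 bit 6; 34 bits remain
Read 3: bits[6:17] width=11 -> value=1031 (bin 10000000111); offset now 17 = byte 2 bit 1; 23 bits remain
Read 4: bits[17:27] width=10 -> value=837 (bin 1101000101); offset now 27 = byte 3 bit 3; 13 bits remain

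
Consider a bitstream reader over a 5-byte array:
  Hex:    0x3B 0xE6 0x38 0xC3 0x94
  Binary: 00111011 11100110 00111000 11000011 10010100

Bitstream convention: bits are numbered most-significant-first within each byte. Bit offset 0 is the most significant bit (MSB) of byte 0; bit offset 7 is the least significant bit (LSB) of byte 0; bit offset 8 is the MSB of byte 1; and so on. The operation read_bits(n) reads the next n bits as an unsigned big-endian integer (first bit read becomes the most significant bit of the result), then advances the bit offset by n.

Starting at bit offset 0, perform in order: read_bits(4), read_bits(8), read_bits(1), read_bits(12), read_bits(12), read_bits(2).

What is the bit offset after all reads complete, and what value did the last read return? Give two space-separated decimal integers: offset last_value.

Answer: 39 2

Derivation:
Read 1: bits[0:4] width=4 -> value=3 (bin 0011); offset now 4 = byte 0 bit 4; 36 bits remain
Read 2: bits[4:12] width=8 -> value=190 (bin 10111110); offset now 12 = byte 1 bit 4; 28 bits remain
Read 3: bits[12:13] width=1 -> value=0 (bin 0); offset now 13 = byte 1 bit 5; 27 bits remain
Read 4: bits[13:25] width=12 -> value=3185 (bin 110001110001); offset now 25 = byte 3 bit 1; 15 bits remain
Read 5: bits[25:37] width=12 -> value=2162 (bin 100001110010); offset now 37 = byte 4 bit 5; 3 bits remain
Read 6: bits[37:39] width=2 -> value=2 (bin 10); offset now 39 = byte 4 bit 7; 1 bits remain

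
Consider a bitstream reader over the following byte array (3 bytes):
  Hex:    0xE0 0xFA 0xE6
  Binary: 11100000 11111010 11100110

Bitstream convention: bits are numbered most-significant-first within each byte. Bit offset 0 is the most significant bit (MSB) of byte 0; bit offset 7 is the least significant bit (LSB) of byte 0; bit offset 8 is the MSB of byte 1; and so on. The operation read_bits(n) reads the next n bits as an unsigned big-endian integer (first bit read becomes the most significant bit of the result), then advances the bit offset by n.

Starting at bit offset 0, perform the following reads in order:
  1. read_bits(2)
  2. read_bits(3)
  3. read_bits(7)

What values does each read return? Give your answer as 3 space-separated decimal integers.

Answer: 3 4 15

Derivation:
Read 1: bits[0:2] width=2 -> value=3 (bin 11); offset now 2 = byte 0 bit 2; 22 bits remain
Read 2: bits[2:5] width=3 -> value=4 (bin 100); offset now 5 = byte 0 bit 5; 19 bits remain
Read 3: bits[5:12] width=7 -> value=15 (bin 0001111); offset now 12 = byte 1 bit 4; 12 bits remain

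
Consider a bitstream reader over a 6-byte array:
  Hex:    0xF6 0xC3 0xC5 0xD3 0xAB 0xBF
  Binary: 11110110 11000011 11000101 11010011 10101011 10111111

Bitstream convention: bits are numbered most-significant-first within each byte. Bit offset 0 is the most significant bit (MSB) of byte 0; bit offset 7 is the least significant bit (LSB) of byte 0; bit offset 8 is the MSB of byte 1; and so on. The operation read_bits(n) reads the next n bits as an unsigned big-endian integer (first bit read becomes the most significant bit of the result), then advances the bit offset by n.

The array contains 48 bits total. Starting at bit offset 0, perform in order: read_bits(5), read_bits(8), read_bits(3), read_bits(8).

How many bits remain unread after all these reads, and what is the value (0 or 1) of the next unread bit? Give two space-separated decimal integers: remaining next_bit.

Answer: 24 1

Derivation:
Read 1: bits[0:5] width=5 -> value=30 (bin 11110); offset now 5 = byte 0 bit 5; 43 bits remain
Read 2: bits[5:13] width=8 -> value=216 (bin 11011000); offset now 13 = byte 1 bit 5; 35 bits remain
Read 3: bits[13:16] width=3 -> value=3 (bin 011); offset now 16 = byte 2 bit 0; 32 bits remain
Read 4: bits[16:24] width=8 -> value=197 (bin 11000101); offset now 24 = byte 3 bit 0; 24 bits remain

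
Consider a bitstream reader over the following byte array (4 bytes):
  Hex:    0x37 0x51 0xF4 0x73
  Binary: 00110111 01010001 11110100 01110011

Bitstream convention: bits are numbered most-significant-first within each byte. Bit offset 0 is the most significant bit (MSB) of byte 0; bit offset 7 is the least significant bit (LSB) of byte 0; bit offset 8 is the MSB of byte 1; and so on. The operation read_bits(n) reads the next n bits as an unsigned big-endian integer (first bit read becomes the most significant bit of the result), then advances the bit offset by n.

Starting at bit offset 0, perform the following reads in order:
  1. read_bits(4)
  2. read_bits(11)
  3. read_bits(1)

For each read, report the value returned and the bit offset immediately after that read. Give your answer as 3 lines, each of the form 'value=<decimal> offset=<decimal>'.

Read 1: bits[0:4] width=4 -> value=3 (bin 0011); offset now 4 = byte 0 bit 4; 28 bits remain
Read 2: bits[4:15] width=11 -> value=936 (bin 01110101000); offset now 15 = byte 1 bit 7; 17 bits remain
Read 3: bits[15:16] width=1 -> value=1 (bin 1); offset now 16 = byte 2 bit 0; 16 bits remain

Answer: value=3 offset=4
value=936 offset=15
value=1 offset=16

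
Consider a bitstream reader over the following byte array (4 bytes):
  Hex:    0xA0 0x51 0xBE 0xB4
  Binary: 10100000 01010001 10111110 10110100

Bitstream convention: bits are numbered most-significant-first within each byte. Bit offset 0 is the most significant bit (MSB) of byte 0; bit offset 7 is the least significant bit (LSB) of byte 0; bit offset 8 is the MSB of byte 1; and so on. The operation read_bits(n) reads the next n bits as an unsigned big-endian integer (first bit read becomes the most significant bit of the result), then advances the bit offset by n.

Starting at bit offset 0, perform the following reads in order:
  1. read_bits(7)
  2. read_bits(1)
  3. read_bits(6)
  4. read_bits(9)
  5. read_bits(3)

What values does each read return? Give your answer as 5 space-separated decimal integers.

Read 1: bits[0:7] width=7 -> value=80 (bin 1010000); offset now 7 = byte 0 bit 7; 25 bits remain
Read 2: bits[7:8] width=1 -> value=0 (bin 0); offset now 8 = byte 1 bit 0; 24 bits remain
Read 3: bits[8:14] width=6 -> value=20 (bin 010100); offset now 14 = byte 1 bit 6; 18 bits remain
Read 4: bits[14:23] width=9 -> value=223 (bin 011011111); offset now 23 = byte 2 bit 7; 9 bits remain
Read 5: bits[23:26] width=3 -> value=2 (bin 010); offset now 26 = byte 3 bit 2; 6 bits remain

Answer: 80 0 20 223 2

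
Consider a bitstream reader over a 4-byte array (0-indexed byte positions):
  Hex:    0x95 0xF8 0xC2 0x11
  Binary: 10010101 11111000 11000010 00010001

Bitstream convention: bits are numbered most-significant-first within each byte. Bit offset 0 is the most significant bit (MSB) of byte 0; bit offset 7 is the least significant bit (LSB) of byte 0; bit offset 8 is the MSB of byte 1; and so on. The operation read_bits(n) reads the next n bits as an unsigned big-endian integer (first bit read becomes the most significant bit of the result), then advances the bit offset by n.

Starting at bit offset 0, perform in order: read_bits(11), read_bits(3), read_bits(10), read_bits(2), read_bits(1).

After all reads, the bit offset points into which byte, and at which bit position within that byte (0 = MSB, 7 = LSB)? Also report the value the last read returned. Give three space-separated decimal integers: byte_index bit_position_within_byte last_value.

Read 1: bits[0:11] width=11 -> value=1199 (bin 10010101111); offset now 11 = byte 1 bit 3; 21 bits remain
Read 2: bits[11:14] width=3 -> value=6 (bin 110); offset now 14 = byte 1 bit 6; 18 bits remain
Read 3: bits[14:24] width=10 -> value=194 (bin 0011000010); offset now 24 = byte 3 bit 0; 8 bits remain
Read 4: bits[24:26] width=2 -> value=0 (bin 00); offset now 26 = byte 3 bit 2; 6 bits remain
Read 5: bits[26:27] width=1 -> value=0 (bin 0); offset now 27 = byte 3 bit 3; 5 bits remain

Answer: 3 3 0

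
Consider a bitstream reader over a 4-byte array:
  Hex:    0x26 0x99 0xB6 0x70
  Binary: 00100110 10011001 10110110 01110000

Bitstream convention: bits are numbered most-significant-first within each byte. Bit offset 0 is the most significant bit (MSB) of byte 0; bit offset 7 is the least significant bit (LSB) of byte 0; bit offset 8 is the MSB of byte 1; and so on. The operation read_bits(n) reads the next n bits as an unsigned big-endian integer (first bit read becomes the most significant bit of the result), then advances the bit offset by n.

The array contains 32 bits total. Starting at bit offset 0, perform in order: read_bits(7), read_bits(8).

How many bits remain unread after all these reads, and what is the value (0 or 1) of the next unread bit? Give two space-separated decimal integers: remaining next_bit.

Read 1: bits[0:7] width=7 -> value=19 (bin 0010011); offset now 7 = byte 0 bit 7; 25 bits remain
Read 2: bits[7:15] width=8 -> value=76 (bin 01001100); offset now 15 = byte 1 bit 7; 17 bits remain

Answer: 17 1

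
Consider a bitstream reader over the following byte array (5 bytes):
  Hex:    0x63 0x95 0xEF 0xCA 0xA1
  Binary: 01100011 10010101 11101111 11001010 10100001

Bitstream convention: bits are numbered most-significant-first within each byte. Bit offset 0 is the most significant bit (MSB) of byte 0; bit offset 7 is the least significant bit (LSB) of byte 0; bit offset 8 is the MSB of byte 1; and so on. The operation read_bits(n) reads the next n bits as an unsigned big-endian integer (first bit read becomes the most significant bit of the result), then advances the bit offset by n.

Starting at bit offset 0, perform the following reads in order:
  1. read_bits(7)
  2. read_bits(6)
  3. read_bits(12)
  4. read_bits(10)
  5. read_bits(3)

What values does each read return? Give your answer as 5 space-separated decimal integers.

Answer: 49 50 3039 597 0

Derivation:
Read 1: bits[0:7] width=7 -> value=49 (bin 0110001); offset now 7 = byte 0 bit 7; 33 bits remain
Read 2: bits[7:13] width=6 -> value=50 (bin 110010); offset now 13 = byte 1 bit 5; 27 bits remain
Read 3: bits[13:25] width=12 -> value=3039 (bin 101111011111); offset now 25 = byte 3 bit 1; 15 bits remain
Read 4: bits[25:35] width=10 -> value=597 (bin 1001010101); offset now 35 = byte 4 bit 3; 5 bits remain
Read 5: bits[35:38] width=3 -> value=0 (bin 000); offset now 38 = byte 4 bit 6; 2 bits remain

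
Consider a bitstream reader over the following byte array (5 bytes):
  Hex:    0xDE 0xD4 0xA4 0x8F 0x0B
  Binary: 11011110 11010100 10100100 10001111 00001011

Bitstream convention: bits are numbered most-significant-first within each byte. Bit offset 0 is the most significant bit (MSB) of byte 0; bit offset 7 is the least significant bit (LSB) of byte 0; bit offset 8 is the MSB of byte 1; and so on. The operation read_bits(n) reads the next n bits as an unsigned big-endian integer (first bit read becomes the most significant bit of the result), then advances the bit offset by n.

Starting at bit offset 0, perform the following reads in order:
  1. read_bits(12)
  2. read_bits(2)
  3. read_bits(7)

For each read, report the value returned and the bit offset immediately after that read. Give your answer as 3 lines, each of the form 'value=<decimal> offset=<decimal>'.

Answer: value=3565 offset=12
value=1 offset=14
value=20 offset=21

Derivation:
Read 1: bits[0:12] width=12 -> value=3565 (bin 110111101101); offset now 12 = byte 1 bit 4; 28 bits remain
Read 2: bits[12:14] width=2 -> value=1 (bin 01); offset now 14 = byte 1 bit 6; 26 bits remain
Read 3: bits[14:21] width=7 -> value=20 (bin 0010100); offset now 21 = byte 2 bit 5; 19 bits remain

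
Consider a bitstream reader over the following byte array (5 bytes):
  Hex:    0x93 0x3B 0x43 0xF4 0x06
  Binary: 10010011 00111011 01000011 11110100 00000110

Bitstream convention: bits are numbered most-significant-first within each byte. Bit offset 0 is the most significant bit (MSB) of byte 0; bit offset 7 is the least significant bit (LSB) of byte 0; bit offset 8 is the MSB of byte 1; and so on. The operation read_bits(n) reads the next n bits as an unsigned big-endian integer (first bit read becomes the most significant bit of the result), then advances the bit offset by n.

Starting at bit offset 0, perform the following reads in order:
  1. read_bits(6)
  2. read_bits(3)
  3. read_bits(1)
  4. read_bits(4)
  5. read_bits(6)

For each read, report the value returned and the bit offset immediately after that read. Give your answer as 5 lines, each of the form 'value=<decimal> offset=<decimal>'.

Answer: value=36 offset=6
value=6 offset=9
value=0 offset=10
value=14 offset=14
value=52 offset=20

Derivation:
Read 1: bits[0:6] width=6 -> value=36 (bin 100100); offset now 6 = byte 0 bit 6; 34 bits remain
Read 2: bits[6:9] width=3 -> value=6 (bin 110); offset now 9 = byte 1 bit 1; 31 bits remain
Read 3: bits[9:10] width=1 -> value=0 (bin 0); offset now 10 = byte 1 bit 2; 30 bits remain
Read 4: bits[10:14] width=4 -> value=14 (bin 1110); offset now 14 = byte 1 bit 6; 26 bits remain
Read 5: bits[14:20] width=6 -> value=52 (bin 110100); offset now 20 = byte 2 bit 4; 20 bits remain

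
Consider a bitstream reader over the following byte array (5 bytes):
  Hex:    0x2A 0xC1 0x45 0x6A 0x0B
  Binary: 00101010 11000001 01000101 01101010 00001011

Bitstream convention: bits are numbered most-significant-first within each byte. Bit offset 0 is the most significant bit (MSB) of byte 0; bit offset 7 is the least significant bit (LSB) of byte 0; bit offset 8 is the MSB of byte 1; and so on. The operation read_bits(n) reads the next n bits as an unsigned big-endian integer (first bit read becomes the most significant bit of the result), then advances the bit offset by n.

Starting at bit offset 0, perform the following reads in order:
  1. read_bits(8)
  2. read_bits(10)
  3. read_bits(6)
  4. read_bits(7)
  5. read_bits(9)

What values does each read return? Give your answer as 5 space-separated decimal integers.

Read 1: bits[0:8] width=8 -> value=42 (bin 00101010); offset now 8 = byte 1 bit 0; 32 bits remain
Read 2: bits[8:18] width=10 -> value=773 (bin 1100000101); offset now 18 = byte 2 bit 2; 22 bits remain
Read 3: bits[18:24] width=6 -> value=5 (bin 000101); offset now 24 = byte 3 bit 0; 16 bits remain
Read 4: bits[24:31] width=7 -> value=53 (bin 0110101); offset now 31 = byte 3 bit 7; 9 bits remain
Read 5: bits[31:40] width=9 -> value=11 (bin 000001011); offset now 40 = byte 5 bit 0; 0 bits remain

Answer: 42 773 5 53 11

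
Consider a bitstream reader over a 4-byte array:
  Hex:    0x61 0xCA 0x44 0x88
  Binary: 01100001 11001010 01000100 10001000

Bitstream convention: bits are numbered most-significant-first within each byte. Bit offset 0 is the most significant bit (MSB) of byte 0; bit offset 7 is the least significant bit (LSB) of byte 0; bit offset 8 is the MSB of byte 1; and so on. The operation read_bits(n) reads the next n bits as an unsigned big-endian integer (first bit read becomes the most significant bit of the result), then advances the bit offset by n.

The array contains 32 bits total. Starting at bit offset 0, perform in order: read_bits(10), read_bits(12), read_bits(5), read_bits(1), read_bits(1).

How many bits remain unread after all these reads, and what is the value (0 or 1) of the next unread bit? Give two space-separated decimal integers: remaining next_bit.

Read 1: bits[0:10] width=10 -> value=391 (bin 0110000111); offset now 10 = byte 1 bit 2; 22 bits remain
Read 2: bits[10:22] width=12 -> value=657 (bin 001010010001); offset now 22 = byte 2 bit 6; 10 bits remain
Read 3: bits[22:27] width=5 -> value=4 (bin 00100); offset now 27 = byte 3 bit 3; 5 bits remain
Read 4: bits[27:28] width=1 -> value=0 (bin 0); offset now 28 = byte 3 bit 4; 4 bits remain
Read 5: bits[28:29] width=1 -> value=1 (bin 1); offset now 29 = byte 3 bit 5; 3 bits remain

Answer: 3 0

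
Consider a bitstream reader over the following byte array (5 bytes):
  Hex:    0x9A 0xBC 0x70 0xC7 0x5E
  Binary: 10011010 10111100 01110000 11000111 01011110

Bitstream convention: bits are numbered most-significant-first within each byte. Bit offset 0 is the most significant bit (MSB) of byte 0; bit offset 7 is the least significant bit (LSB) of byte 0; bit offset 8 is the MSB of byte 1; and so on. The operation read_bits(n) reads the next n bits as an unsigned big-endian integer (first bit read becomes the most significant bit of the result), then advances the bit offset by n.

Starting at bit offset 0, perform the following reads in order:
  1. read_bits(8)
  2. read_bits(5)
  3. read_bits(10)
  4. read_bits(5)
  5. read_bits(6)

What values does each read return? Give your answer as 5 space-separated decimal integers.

Read 1: bits[0:8] width=8 -> value=154 (bin 10011010); offset now 8 = byte 1 bit 0; 32 bits remain
Read 2: bits[8:13] width=5 -> value=23 (bin 10111); offset now 13 = byte 1 bit 5; 27 bits remain
Read 3: bits[13:23] width=10 -> value=568 (bin 1000111000); offset now 23 = byte 2 bit 7; 17 bits remain
Read 4: bits[23:28] width=5 -> value=12 (bin 01100); offset now 28 = byte 3 bit 4; 12 bits remain
Read 5: bits[28:34] width=6 -> value=29 (bin 011101); offset now 34 = byte 4 bit 2; 6 bits remain

Answer: 154 23 568 12 29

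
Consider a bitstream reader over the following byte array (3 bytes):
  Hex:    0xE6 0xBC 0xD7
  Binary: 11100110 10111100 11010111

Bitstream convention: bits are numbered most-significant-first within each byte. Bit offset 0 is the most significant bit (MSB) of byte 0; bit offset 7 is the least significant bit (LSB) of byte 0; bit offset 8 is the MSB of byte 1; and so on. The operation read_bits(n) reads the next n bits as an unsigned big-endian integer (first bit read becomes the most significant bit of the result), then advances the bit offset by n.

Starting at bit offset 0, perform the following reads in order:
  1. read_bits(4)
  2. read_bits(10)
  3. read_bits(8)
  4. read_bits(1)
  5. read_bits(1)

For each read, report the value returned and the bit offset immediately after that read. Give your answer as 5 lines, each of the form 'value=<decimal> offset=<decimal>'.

Answer: value=14 offset=4
value=431 offset=14
value=53 offset=22
value=1 offset=23
value=1 offset=24

Derivation:
Read 1: bits[0:4] width=4 -> value=14 (bin 1110); offset now 4 = byte 0 bit 4; 20 bits remain
Read 2: bits[4:14] width=10 -> value=431 (bin 0110101111); offset now 14 = byte 1 bit 6; 10 bits remain
Read 3: bits[14:22] width=8 -> value=53 (bin 00110101); offset now 22 = byte 2 bit 6; 2 bits remain
Read 4: bits[22:23] width=1 -> value=1 (bin 1); offset now 23 = byte 2 bit 7; 1 bits remain
Read 5: bits[23:24] width=1 -> value=1 (bin 1); offset now 24 = byte 3 bit 0; 0 bits remain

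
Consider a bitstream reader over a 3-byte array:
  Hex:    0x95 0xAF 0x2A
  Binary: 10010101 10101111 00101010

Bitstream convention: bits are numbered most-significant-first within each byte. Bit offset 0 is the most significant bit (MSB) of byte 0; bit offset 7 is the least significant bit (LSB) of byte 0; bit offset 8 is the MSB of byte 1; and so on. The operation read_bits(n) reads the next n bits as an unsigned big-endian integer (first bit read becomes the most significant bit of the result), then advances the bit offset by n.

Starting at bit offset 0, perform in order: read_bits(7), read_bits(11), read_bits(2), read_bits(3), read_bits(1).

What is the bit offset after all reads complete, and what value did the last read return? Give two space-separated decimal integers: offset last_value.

Answer: 24 0

Derivation:
Read 1: bits[0:7] width=7 -> value=74 (bin 1001010); offset now 7 = byte 0 bit 7; 17 bits remain
Read 2: bits[7:18] width=11 -> value=1724 (bin 11010111100); offset now 18 = byte 2 bit 2; 6 bits remain
Read 3: bits[18:20] width=2 -> value=2 (bin 10); offset now 20 = byte 2 bit 4; 4 bits remain
Read 4: bits[20:23] width=3 -> value=5 (bin 101); offset now 23 = byte 2 bit 7; 1 bits remain
Read 5: bits[23:24] width=1 -> value=0 (bin 0); offset now 24 = byte 3 bit 0; 0 bits remain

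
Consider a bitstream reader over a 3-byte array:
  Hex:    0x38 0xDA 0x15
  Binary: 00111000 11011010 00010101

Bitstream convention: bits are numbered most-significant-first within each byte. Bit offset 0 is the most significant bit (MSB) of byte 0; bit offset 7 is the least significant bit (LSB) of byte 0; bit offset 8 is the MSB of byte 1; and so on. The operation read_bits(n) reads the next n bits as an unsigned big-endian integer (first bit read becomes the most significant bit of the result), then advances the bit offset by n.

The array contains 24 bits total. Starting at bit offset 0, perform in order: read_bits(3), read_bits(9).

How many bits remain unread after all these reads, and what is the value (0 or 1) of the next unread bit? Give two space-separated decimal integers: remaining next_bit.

Answer: 12 1

Derivation:
Read 1: bits[0:3] width=3 -> value=1 (bin 001); offset now 3 = byte 0 bit 3; 21 bits remain
Read 2: bits[3:12] width=9 -> value=397 (bin 110001101); offset now 12 = byte 1 bit 4; 12 bits remain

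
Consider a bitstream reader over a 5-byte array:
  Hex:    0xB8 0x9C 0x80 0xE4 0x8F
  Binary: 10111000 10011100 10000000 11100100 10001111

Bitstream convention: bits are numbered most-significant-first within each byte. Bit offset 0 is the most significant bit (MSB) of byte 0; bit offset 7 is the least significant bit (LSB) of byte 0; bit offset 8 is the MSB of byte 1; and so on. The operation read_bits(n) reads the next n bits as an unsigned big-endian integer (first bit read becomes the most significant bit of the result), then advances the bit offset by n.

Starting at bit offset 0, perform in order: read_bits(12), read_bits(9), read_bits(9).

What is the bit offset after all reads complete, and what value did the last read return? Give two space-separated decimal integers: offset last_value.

Answer: 30 57

Derivation:
Read 1: bits[0:12] width=12 -> value=2953 (bin 101110001001); offset now 12 = byte 1 bit 4; 28 bits remain
Read 2: bits[12:21] width=9 -> value=400 (bin 110010000); offset now 21 = byte 2 bit 5; 19 bits remain
Read 3: bits[21:30] width=9 -> value=57 (bin 000111001); offset now 30 = byte 3 bit 6; 10 bits remain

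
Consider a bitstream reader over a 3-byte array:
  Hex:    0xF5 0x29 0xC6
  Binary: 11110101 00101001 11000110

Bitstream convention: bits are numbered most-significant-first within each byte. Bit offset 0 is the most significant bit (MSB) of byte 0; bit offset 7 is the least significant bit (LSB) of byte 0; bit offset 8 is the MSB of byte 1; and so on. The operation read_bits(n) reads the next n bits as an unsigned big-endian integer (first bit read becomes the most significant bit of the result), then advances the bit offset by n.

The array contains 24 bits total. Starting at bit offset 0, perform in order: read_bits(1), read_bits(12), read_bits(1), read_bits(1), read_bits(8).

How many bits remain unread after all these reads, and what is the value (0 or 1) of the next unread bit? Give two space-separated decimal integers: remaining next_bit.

Answer: 1 0

Derivation:
Read 1: bits[0:1] width=1 -> value=1 (bin 1); offset now 1 = byte 0 bit 1; 23 bits remain
Read 2: bits[1:13] width=12 -> value=3749 (bin 111010100101); offset now 13 = byte 1 bit 5; 11 bits remain
Read 3: bits[13:14] width=1 -> value=0 (bin 0); offset now 14 = byte 1 bit 6; 10 bits remain
Read 4: bits[14:15] width=1 -> value=0 (bin 0); offset now 15 = byte 1 bit 7; 9 bits remain
Read 5: bits[15:23] width=8 -> value=227 (bin 11100011); offset now 23 = byte 2 bit 7; 1 bits remain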